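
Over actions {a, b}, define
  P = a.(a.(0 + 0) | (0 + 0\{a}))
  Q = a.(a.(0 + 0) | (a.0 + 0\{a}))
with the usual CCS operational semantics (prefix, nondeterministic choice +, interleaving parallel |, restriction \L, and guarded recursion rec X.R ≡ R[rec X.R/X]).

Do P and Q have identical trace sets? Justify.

Reachable graph of P (3 states):
  m0 = a.(a.(0 + 0) | (0 + 0\{a})) :: =a=> m1
  m1 = a.(0 + 0) | (0 + 0\{a}) :: =a=> m2
  m2 = (0 + 0) | (0 + 0\{a}) :: stopped
Reachable graph of Q (5 states):
  n0 = a.(a.(0 + 0) | (a.0 + 0\{a})) :: =a=> n1
  n1 = a.(0 + 0) | (a.0 + 0\{a}) :: =a=> n2, =a=> n3
  n2 = (0 + 0) | (a.0 + 0\{a}) :: =a=> n4
  n3 = a.(0 + 0) | 0 :: =a=> n4
  n4 = (0 + 0) | 0 :: stopped
Run σ = ⟨aaa⟩ on Q: start {n0}
  step 1 (a): {n1}
  step 2 (a): {n2, n3}
  step 3 (a): {n4}
  ✓ Q
Run σ = ⟨aaa⟩ on P: start {m0}
  step 1 (a): {m1}
  step 2 (a): {m2}
  step 3 (a): ∅ (P stuck)

trace-distinct — witness ⟨aaa⟩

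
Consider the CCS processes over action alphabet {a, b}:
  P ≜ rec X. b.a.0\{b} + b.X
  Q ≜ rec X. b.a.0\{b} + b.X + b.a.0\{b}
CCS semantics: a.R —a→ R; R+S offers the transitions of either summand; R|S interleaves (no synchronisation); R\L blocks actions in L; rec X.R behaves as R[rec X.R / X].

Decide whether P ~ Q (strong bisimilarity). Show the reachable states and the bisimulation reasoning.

LTS(P): 3 reachable states
  p0 = rec X. b.a.0\{b} + b.X has moves —b→ p0, —b→ p1
  p1 = a.0\{b} has moves —a→ p2
  p2 = 0\{b} has moves ·
LTS(Q): 3 reachable states
  q0 = rec X. b.a.0\{b} + b.X + b.a.0\{b} has moves —b→ q0, —b→ q1
  q1 = a.0\{b} has moves —a→ q2
  q2 = 0\{b} has moves ·
Partition-refinement fixed point:
  B0 = {p0, q0}
  B1 = {p1, q1}
  B2 = {p2, q2}
p0 ∈ B0, q0 ∈ B0 → same block

bisimilar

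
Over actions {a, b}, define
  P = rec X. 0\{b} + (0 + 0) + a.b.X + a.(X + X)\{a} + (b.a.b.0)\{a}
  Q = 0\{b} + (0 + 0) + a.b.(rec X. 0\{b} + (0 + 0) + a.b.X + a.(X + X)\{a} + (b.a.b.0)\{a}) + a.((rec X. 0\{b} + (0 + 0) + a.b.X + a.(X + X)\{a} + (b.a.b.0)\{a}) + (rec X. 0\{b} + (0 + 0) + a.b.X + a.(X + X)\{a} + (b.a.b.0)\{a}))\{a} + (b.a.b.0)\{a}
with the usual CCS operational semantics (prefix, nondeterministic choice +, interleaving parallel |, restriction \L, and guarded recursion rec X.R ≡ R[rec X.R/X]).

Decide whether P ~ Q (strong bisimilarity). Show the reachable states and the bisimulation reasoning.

P's transition system — 5 states:
  m0 = rec X. 0\{b} + (0 + 0) + a.b.X + a.(X + X)\{a} + (b.a.b.0)\{a} :: =a=> m1, =a=> m2, =b=> m3
  m1 = ((rec X. 0\{b} + (0 + 0) + a.b.X + a.(X + X)\{a} + (b.a.b.0)\{a}) + (rec X. 0\{b} + (0 + 0) + a.b.X + a.(X + X)\{a} + (b.a.b.0)\{a}))\{a} :: =b=> m4
  m2 = b.(rec X. 0\{b} + (0 + 0) + a.b.X + a.(X + X)\{a} + (b.a.b.0)\{a}) :: =b=> m0
  m3 = (a.b.0)\{a} :: ∅
  m4 = (a.b.0)\{a}\{a} :: ∅
Q's transition system — 6 states:
  n0 = 0\{b} + (0 + 0) + a.b.(rec X. 0\{b} + (0 + 0) + a.b.X + a.(X + X)\{a} + (b.a.b.0)\{a}) + a.((rec X. 0\{b} + (0 + 0) + a.b.X + a.(X + X)\{a} + (b.a.b.0)\{a}) + (rec X. 0\{b} + (0 + 0) + a.b.X + a.(X + X)\{a} + (b.a.b.0)\{a}))\{a} + (b.a.b.0)\{a} :: =a=> n1, =a=> n2, =b=> n3
  n1 = ((rec X. 0\{b} + (0 + 0) + a.b.X + a.(X + X)\{a} + (b.a.b.0)\{a}) + (rec X. 0\{b} + (0 + 0) + a.b.X + a.(X + X)\{a} + (b.a.b.0)\{a}))\{a} :: =b=> n4
  n2 = b.(rec X. 0\{b} + (0 + 0) + a.b.X + a.(X + X)\{a} + (b.a.b.0)\{a}) :: =b=> n5
  n3 = (a.b.0)\{a} :: ∅
  n4 = (a.b.0)\{a}\{a} :: ∅
  n5 = rec X. 0\{b} + (0 + 0) + a.b.X + a.(X + X)\{a} + (b.a.b.0)\{a} :: =a=> n1, =a=> n2, =b=> n3
Coarsest stable partition (strong bisimilarity classes):
  B0 = {m0, n0, n5}
  B1 = {m3, m4, n3, n4}
  B2 = {m1, n1}
  B3 = {m2, n2}
m0 ∈ B0, n0 ∈ B0 → same block

bisimilar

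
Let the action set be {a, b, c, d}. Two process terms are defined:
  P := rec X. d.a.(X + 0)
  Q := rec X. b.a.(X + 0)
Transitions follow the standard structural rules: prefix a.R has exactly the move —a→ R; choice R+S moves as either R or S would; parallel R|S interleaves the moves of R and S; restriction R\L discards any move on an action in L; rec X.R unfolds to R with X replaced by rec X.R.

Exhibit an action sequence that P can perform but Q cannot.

d

Reachable graph of P (3 states):
  u0 = rec X. d.a.(X + 0) | ··d··> u1
  u1 = a.((rec X. d.a.(X + 0)) + 0) | ··a··> u2
  u2 = (rec X. d.a.(X + 0)) + 0 | ··d··> u1
Reachable graph of Q (3 states):
  v0 = rec X. b.a.(X + 0) | ··b··> v1
  v1 = a.((rec X. b.a.(X + 0)) + 0) | ··a··> v2
  v2 = (rec X. b.a.(X + 0)) + 0 | ··b··> v1
Executing d from P (initial set {u0}):
  step 1 (d): {u1}
  — P admits the full trace.
Executing d from Q (initial set {v0}):
  step 1 (d): ∅ (Q stuck)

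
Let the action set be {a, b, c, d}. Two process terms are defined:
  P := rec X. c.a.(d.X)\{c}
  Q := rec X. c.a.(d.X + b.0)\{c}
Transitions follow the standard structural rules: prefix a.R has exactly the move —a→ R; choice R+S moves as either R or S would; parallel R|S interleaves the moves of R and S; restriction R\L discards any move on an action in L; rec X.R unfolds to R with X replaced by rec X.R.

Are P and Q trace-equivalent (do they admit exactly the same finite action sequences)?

trace-distinct — witness ⟨cab⟩

LTS(P): 4 reachable states
  u0 = rec X. c.a.(d.X)\{c} :: —c→ u1
  u1 = a.(d.(rec X. c.a.(d.X)\{c}))\{c} :: —a→ u2
  u2 = (d.(rec X. c.a.(d.X)\{c}))\{c} :: —d→ u3
  u3 = (rec X. c.a.(d.X)\{c})\{c} :: stopped
LTS(Q): 5 reachable states
  v0 = rec X. c.a.(d.X + b.0)\{c} :: —c→ v1
  v1 = a.(d.(rec X. c.a.(d.X + b.0)\{c}) + b.0)\{c} :: —a→ v2
  v2 = (d.(rec X. c.a.(d.X + b.0)\{c}) + b.0)\{c} :: —b→ v3, —d→ v4
  v3 = 0\{c} :: stopped
  v4 = (rec X. c.a.(d.X + b.0)\{c})\{c} :: stopped
Run σ = ⟨cab⟩ on Q: start {v0}
  step 1 (c): {v1}
  step 2 (a): {v2}
  step 3 (b): {v3}
  Q completes σ.
Run σ = ⟨cab⟩ on P: start {u0}
  step 1 (c): {u1}
  step 2 (a): {u2}
  step 3 (b): ∅  — P cannot continue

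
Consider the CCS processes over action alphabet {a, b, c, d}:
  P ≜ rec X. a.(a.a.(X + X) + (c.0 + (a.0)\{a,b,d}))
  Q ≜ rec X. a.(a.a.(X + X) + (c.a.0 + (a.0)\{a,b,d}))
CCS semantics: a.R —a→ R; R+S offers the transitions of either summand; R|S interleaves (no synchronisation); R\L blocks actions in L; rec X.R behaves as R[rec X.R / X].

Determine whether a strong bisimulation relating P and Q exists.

NO

LTS(P): 5 reachable states
  u0 = rec X. a.(a.a.(X + X) + (c.0 + (a.0)\{a,b,d})) :: --a--▸ u1
  u1 = a.a.((rec X. a.(a.a.(X + X) + (c.0 + (a.0)\{a,b,d}))) + (rec X. a.(a.a.(X + X) + (c.0 + (a.0)\{a,b,d})))) + (c.0 + (a.0)\{a,b,d}) :: --a--▸ u2, --c--▸ u3
  u2 = a.((rec X. a.(a.a.(X + X) + (c.0 + (a.0)\{a,b,d}))) + (rec X. a.(a.a.(X + X) + (c.0 + (a.0)\{a,b,d})))) :: --a--▸ u4
  u3 = 0 :: stopped
  u4 = (rec X. a.(a.a.(X + X) + (c.0 + (a.0)\{a,b,d}))) + (rec X. a.(a.a.(X + X) + (c.0 + (a.0)\{a,b,d}))) :: --a--▸ u1
LTS(Q): 6 reachable states
  v0 = rec X. a.(a.a.(X + X) + (c.a.0 + (a.0)\{a,b,d})) :: --a--▸ v1
  v1 = a.a.((rec X. a.(a.a.(X + X) + (c.a.0 + (a.0)\{a,b,d}))) + (rec X. a.(a.a.(X + X) + (c.a.0 + (a.0)\{a,b,d})))) + (c.a.0 + (a.0)\{a,b,d}) :: --a--▸ v2, --c--▸ v3
  v2 = a.((rec X. a.(a.a.(X + X) + (c.a.0 + (a.0)\{a,b,d}))) + (rec X. a.(a.a.(X + X) + (c.a.0 + (a.0)\{a,b,d})))) :: --a--▸ v4
  v3 = a.0 :: --a--▸ v5
  v4 = (rec X. a.(a.a.(X + X) + (c.a.0 + (a.0)\{a,b,d}))) + (rec X. a.(a.a.(X + X) + (c.a.0 + (a.0)\{a,b,d}))) :: --a--▸ v1
  v5 = 0 :: stopped
Bisimilarity quotient blocks:
  B0 = {u0, u4}
  B1 = {u1}
  B2 = {u2}
  B3 = {u3, v5}
  B4 = {v0, v4}
  B5 = {v1}
  B6 = {v3}
  B7 = {v2}
u0 ∈ B0, v0 ∈ B4 → different blocks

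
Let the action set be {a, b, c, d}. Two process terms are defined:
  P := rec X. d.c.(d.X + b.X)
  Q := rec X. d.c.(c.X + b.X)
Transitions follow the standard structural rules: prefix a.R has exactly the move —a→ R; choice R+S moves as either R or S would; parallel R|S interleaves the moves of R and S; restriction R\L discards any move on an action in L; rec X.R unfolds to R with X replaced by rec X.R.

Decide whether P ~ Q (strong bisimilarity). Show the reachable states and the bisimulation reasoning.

P ≁ Q

LTS(P): 3 reachable states
  s0 = rec X. d.c.(d.X + b.X) has moves -d-> s1
  s1 = c.(d.(rec X. d.c.(d.X + b.X)) + b.(rec X. d.c.(d.X + b.X))) has moves -c-> s2
  s2 = d.(rec X. d.c.(d.X + b.X)) + b.(rec X. d.c.(d.X + b.X)) has moves -b-> s0, -d-> s0
LTS(Q): 3 reachable states
  t0 = rec X. d.c.(c.X + b.X) has moves -d-> t1
  t1 = c.(c.(rec X. d.c.(c.X + b.X)) + b.(rec X. d.c.(c.X + b.X))) has moves -c-> t2
  t2 = c.(rec X. d.c.(c.X + b.X)) + b.(rec X. d.c.(c.X + b.X)) has moves -b-> t0, -c-> t0
Bisimilarity quotient blocks:
  B0 = {s0}
  B1 = {s1}
  B2 = {s2}
  B3 = {t0}
  B4 = {t1}
  B5 = {t2}
s0 ∈ B0, t0 ∈ B3 → different blocks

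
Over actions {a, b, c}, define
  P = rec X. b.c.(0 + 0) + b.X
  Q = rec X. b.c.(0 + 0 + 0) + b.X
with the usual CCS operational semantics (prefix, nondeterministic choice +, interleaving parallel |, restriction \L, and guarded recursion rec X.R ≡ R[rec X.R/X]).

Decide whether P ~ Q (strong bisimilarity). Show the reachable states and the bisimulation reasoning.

YES

Reachable graph of P (3 states):
  p0 = rec X. b.c.(0 + 0) + b.X ⊢ --b--▸ p0, --b--▸ p1
  p1 = c.(0 + 0) ⊢ --c--▸ p2
  p2 = 0 + 0 ⊢ deadlocked
Reachable graph of Q (3 states):
  q0 = rec X. b.c.(0 + 0 + 0) + b.X ⊢ --b--▸ q0, --b--▸ q1
  q1 = c.(0 + 0 + 0) ⊢ --c--▸ q2
  q2 = 0 + 0 + 0 ⊢ deadlocked
Partition-refinement fixed point:
  B0 = {p0, q0}
  B1 = {p1, q1}
  B2 = {p2, q2}
p0 ∈ B0, q0 ∈ B0 → same block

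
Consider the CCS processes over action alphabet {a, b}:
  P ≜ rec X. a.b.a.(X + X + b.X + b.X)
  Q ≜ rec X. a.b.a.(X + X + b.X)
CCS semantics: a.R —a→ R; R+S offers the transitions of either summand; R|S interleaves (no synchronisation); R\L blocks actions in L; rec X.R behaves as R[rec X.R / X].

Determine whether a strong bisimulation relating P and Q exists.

P ~ Q

P's transition system — 4 states:
  u0 = rec X. a.b.a.(X + X + b.X + b.X) has moves -a-> u1
  u1 = b.a.((rec X. a.b.a.(X + X + b.X + b.X)) + (rec X. a.b.a.(X + X + b.X + b.X)) + b.(rec X. a.b.a.(X + X + b.X + b.X)) + b.(rec X. a.b.a.(X + X + b.X + b.X))) has moves -b-> u2
  u2 = a.((rec X. a.b.a.(X + X + b.X + b.X)) + (rec X. a.b.a.(X + X + b.X + b.X)) + b.(rec X. a.b.a.(X + X + b.X + b.X)) + b.(rec X. a.b.a.(X + X + b.X + b.X))) has moves -a-> u3
  u3 = (rec X. a.b.a.(X + X + b.X + b.X)) + (rec X. a.b.a.(X + X + b.X + b.X)) + b.(rec X. a.b.a.(X + X + b.X + b.X)) + b.(rec X. a.b.a.(X + X + b.X + b.X)) has moves -a-> u1, -b-> u0
Q's transition system — 4 states:
  v0 = rec X. a.b.a.(X + X + b.X) has moves -a-> v1
  v1 = b.a.((rec X. a.b.a.(X + X + b.X)) + (rec X. a.b.a.(X + X + b.X)) + b.(rec X. a.b.a.(X + X + b.X))) has moves -b-> v2
  v2 = a.((rec X. a.b.a.(X + X + b.X)) + (rec X. a.b.a.(X + X + b.X)) + b.(rec X. a.b.a.(X + X + b.X))) has moves -a-> v3
  v3 = (rec X. a.b.a.(X + X + b.X)) + (rec X. a.b.a.(X + X + b.X)) + b.(rec X. a.b.a.(X + X + b.X)) has moves -a-> v1, -b-> v0
Coarsest stable partition (strong bisimilarity classes):
  B0 = {u0, v0}
  B1 = {u1, v1}
  B2 = {u2, v2}
  B3 = {u3, v3}
u0 ∈ B0, v0 ∈ B0 → same block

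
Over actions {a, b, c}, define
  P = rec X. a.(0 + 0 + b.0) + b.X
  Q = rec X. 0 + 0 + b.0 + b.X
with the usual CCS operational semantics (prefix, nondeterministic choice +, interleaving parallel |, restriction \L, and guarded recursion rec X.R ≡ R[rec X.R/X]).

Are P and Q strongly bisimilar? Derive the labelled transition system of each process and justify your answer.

LTS(P): 3 reachable states
  p0 = rec X. a.(0 + 0 + b.0) + b.X → --a--▸ p1, --b--▸ p0
  p1 = 0 + 0 + b.0 → --b--▸ p2
  p2 = 0 → stopped
LTS(Q): 2 reachable states
  q0 = rec X. 0 + 0 + b.0 + b.X → --b--▸ q0, --b--▸ q1
  q1 = 0 → stopped
Coarsest stable partition (strong bisimilarity classes):
  B0 = {p0}
  B1 = {p1}
  B2 = {p2, q1}
  B3 = {q0}
p0 ∈ B0, q0 ∈ B3 → different blocks

not bisimilar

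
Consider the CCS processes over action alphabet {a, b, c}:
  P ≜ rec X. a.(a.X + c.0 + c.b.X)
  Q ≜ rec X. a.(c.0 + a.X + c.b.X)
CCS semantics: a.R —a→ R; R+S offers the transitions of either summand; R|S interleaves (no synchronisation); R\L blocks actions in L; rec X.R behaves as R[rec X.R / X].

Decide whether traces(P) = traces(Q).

Reachable graph of P (4 states):
  m0 = rec X. a.(a.X + c.0 + c.b.X) | -a-> m1
  m1 = a.(rec X. a.(a.X + c.0 + c.b.X)) + c.0 + c.b.(rec X. a.(a.X + c.0 + c.b.X)) | -a-> m0, -c-> m2, -c-> m3
  m2 = 0 | ∅
  m3 = b.(rec X. a.(a.X + c.0 + c.b.X)) | -b-> m0
Reachable graph of Q (4 states):
  n0 = rec X. a.(c.0 + a.X + c.b.X) | -a-> n1
  n1 = c.0 + a.(rec X. a.(c.0 + a.X + c.b.X)) + c.b.(rec X. a.(c.0 + a.X + c.b.X)) | -a-> n0, -c-> n2, -c-> n3
  n2 = 0 | ∅
  n3 = b.(rec X. a.(c.0 + a.X + c.b.X)) | -b-> n0
Coarsest stable partition (strong bisimilarity classes):
  B0 = {m0, n0}
  B1 = {m1, n1}
  B2 = {m3, n3}
  B3 = {m2, n2}
m0 ∈ B0, n0 ∈ B0 → same block
Bisimilar ⇒ trace-equivalent.

trace-equivalent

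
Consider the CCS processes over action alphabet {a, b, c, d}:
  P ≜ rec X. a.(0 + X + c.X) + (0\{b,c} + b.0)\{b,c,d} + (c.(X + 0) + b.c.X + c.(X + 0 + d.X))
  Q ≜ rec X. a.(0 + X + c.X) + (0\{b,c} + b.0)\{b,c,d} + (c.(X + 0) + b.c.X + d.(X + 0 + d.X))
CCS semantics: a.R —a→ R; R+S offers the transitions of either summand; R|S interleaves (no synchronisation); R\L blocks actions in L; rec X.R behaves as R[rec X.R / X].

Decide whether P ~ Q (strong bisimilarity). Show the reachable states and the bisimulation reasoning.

not bisimilar

P's transition system — 5 states:
  u0 = rec X. a.(0 + X + c.X) + (0\{b,c} + b.0)\{b,c,d} + (c.(X + 0) + b.c.X + c.(X + 0 + d.X)) → -a-> u1, -b-> u2, -c-> u3, -c-> u4
  u1 = 0 + (rec X. a.(0 + X + c.X) + (0\{b,c} + b.0)\{b,c,d} + (c.(X + 0) + b.c.X + c.(X + 0 + d.X))) + c.(rec X. a.(0 + X + c.X) + (0\{b,c} + b.0)\{b,c,d} + (c.(X + 0) + b.c.X + c.(X + 0 + d.X))) → -a-> u1, -b-> u2, -c-> u0, -c-> u3, -c-> u4
  u2 = c.(rec X. a.(0 + X + c.X) + (0\{b,c} + b.0)\{b,c,d} + (c.(X + 0) + b.c.X + c.(X + 0 + d.X))) → -c-> u0
  u3 = (rec X. a.(0 + X + c.X) + (0\{b,c} + b.0)\{b,c,d} + (c.(X + 0) + b.c.X + c.(X + 0 + d.X))) + 0 → -a-> u1, -b-> u2, -c-> u3, -c-> u4
  u4 = (rec X. a.(0 + X + c.X) + (0\{b,c} + b.0)\{b,c,d} + (c.(X + 0) + b.c.X + c.(X + 0 + d.X))) + 0 + d.(rec X. a.(0 + X + c.X) + (0\{b,c} + b.0)\{b,c,d} + (c.(X + 0) + b.c.X + c.(X + 0 + d.X))) → -a-> u1, -b-> u2, -c-> u3, -c-> u4, -d-> u0
Q's transition system — 5 states:
  v0 = rec X. a.(0 + X + c.X) + (0\{b,c} + b.0)\{b,c,d} + (c.(X + 0) + b.c.X + d.(X + 0 + d.X)) → -a-> v1, -b-> v2, -c-> v3, -d-> v4
  v1 = 0 + (rec X. a.(0 + X + c.X) + (0\{b,c} + b.0)\{b,c,d} + (c.(X + 0) + b.c.X + d.(X + 0 + d.X))) + c.(rec X. a.(0 + X + c.X) + (0\{b,c} + b.0)\{b,c,d} + (c.(X + 0) + b.c.X + d.(X + 0 + d.X))) → -a-> v1, -b-> v2, -c-> v0, -c-> v3, -d-> v4
  v2 = c.(rec X. a.(0 + X + c.X) + (0\{b,c} + b.0)\{b,c,d} + (c.(X + 0) + b.c.X + d.(X + 0 + d.X))) → -c-> v0
  v3 = (rec X. a.(0 + X + c.X) + (0\{b,c} + b.0)\{b,c,d} + (c.(X + 0) + b.c.X + d.(X + 0 + d.X))) + 0 → -a-> v1, -b-> v2, -c-> v3, -d-> v4
  v4 = (rec X. a.(0 + X + c.X) + (0\{b,c} + b.0)\{b,c,d} + (c.(X + 0) + b.c.X + d.(X + 0 + d.X))) + 0 + d.(rec X. a.(0 + X + c.X) + (0\{b,c} + b.0)\{b,c,d} + (c.(X + 0) + b.c.X + d.(X + 0 + d.X))) → -a-> v1, -b-> v2, -c-> v3, -d-> v0, -d-> v4
Partition-refinement fixed point:
  B0 = {u0, u1, u3}
  B1 = {u2}
  B2 = {u4}
  B3 = {v0, v1, v3, v4}
  B4 = {v2}
u0 ∈ B0, v0 ∈ B3 → different blocks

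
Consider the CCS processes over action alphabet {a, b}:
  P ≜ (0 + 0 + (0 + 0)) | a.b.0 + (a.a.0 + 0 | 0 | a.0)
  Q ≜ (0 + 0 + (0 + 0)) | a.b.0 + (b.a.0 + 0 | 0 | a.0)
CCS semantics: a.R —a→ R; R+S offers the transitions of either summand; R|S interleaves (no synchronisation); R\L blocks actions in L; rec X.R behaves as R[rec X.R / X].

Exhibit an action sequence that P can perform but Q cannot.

P's transition system — 6 states:
  u0 = (0 + 0 + (0 + 0)) | a.b.0 + (a.a.0 + 0 | 0 | a.0) :: =a=> u1, =a=> u2, =a=> u3
  u1 = (0 + 0 + (0 + 0)) | b.0 :: =b=> u4
  u2 = 0 | 0 | 0 :: ∅
  u3 = a.0 :: =a=> u5
  u4 = (0 + 0 + (0 + 0)) | 0 :: ∅
  u5 = 0 :: ∅
Q's transition system — 6 states:
  v0 = (0 + 0 + (0 + 0)) | a.b.0 + (b.a.0 + 0 | 0 | a.0) :: =a=> v1, =a=> v2, =b=> v3
  v1 = (0 + 0 + (0 + 0)) | b.0 :: =b=> v4
  v2 = 0 | 0 | 0 :: ∅
  v3 = a.0 :: =a=> v5
  v4 = (0 + 0 + (0 + 0)) | 0 :: ∅
  v5 = 0 :: ∅
Run σ = ⟨aa⟩ on P: start {u0}
  [1] a ⇒ {u1, u2, u3}
  [2] a ⇒ {u5}
  P completes σ.
Run σ = ⟨aa⟩ on Q: start {v0}
  [1] a ⇒ {v1, v2}
  [2] a ⇒ ∅  — Q cannot continue

aa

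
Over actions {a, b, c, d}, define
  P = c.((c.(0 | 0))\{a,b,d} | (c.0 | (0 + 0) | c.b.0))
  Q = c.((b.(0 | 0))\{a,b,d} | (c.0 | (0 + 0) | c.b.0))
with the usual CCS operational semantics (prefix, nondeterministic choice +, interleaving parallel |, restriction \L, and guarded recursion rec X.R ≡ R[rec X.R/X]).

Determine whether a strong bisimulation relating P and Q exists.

Reachable graph of P (13 states):
  s0 = c.((c.(0 | 0))\{a,b,d} | (c.0 | (0 + 0) | c.b.0)) has moves =c=> s1
  s1 = (c.(0 | 0))\{a,b,d} | (c.0 | (0 + 0) | c.b.0) has moves =c=> s2, =c=> s3, =c=> s4
  s2 = (0 | 0)\{a,b,d} | (c.0 | (0 + 0) | c.b.0) has moves =c=> s5, =c=> s6
  s3 = (c.(0 | 0))\{a,b,d} | (0 | (0 + 0) | c.b.0) has moves =c=> s5, =c=> s7
  s4 = (c.(0 | 0))\{a,b,d} | (c.0 | (0 + 0) | b.0) has moves =b=> s8, =c=> s6, =c=> s7
  s5 = (0 | 0)\{a,b,d} | (0 | (0 + 0) | c.b.0) has moves =c=> s9
  s6 = (0 | 0)\{a,b,d} | (c.0 | (0 + 0) | b.0) has moves =b=> s10, =c=> s9
  s7 = (c.(0 | 0))\{a,b,d} | (0 | (0 + 0) | b.0) has moves =b=> s11, =c=> s9
  s8 = (c.(0 | 0))\{a,b,d} | (c.0 | (0 + 0) | 0) has moves =c=> s10, =c=> s11
  s9 = (0 | 0)\{a,b,d} | (0 | (0 + 0) | b.0) has moves =b=> s12
  s10 = (0 | 0)\{a,b,d} | (c.0 | (0 + 0) | 0) has moves =c=> s12
  s11 = (c.(0 | 0))\{a,b,d} | (0 | (0 + 0) | 0) has moves =c=> s12
  s12 = (0 | 0)\{a,b,d} | (0 | (0 + 0) | 0) has moves stopped
Reachable graph of Q (7 states):
  t0 = c.((b.(0 | 0))\{a,b,d} | (c.0 | (0 + 0) | c.b.0)) has moves =c=> t1
  t1 = (b.(0 | 0))\{a,b,d} | (c.0 | (0 + 0) | c.b.0) has moves =c=> t2, =c=> t3
  t2 = (b.(0 | 0))\{a,b,d} | (0 | (0 + 0) | c.b.0) has moves =c=> t4
  t3 = (b.(0 | 0))\{a,b,d} | (c.0 | (0 + 0) | b.0) has moves =b=> t5, =c=> t4
  t4 = (b.(0 | 0))\{a,b,d} | (0 | (0 + 0) | b.0) has moves =b=> t6
  t5 = (b.(0 | 0))\{a,b,d} | (c.0 | (0 + 0) | 0) has moves =c=> t6
  t6 = (b.(0 | 0))\{a,b,d} | (0 | (0 + 0) | 0) has moves stopped
Partition-refinement fixed point:
  B0 = {s0}
  B1 = {s1}
  B2 = {s4}
  B3 = {s6, s7, t3}
  B4 = {s9, t4}
  B5 = {s12, t6}
  B6 = {s10, s11, t5}
  B7 = {s8}
  B8 = {s2, s3, t1}
  B9 = {s5, t2}
  B10 = {t0}
s0 ∈ B0, t0 ∈ B10 → different blocks

not bisimilar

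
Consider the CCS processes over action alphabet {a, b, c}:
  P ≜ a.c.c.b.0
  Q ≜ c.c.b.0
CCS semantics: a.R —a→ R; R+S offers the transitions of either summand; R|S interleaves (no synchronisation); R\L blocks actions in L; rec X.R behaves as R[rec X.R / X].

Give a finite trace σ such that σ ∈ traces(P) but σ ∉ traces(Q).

a

P's transition system — 5 states:
  m0 = a.c.c.b.0 ⊢ —a→ m1
  m1 = c.c.b.0 ⊢ —c→ m2
  m2 = c.b.0 ⊢ —c→ m3
  m3 = b.0 ⊢ —b→ m4
  m4 = 0 ⊢ stopped
Q's transition system — 4 states:
  n0 = c.c.b.0 ⊢ —c→ n1
  n1 = c.b.0 ⊢ —c→ n2
  n2 = b.0 ⊢ —b→ n3
  n3 = 0 ⊢ stopped
Executing a from P (initial set {m0}):
  step 1 (a): {m1}
  ✓ P
Executing a from Q (initial set {n0}):
  step 1 (a): ∅ (Q stuck)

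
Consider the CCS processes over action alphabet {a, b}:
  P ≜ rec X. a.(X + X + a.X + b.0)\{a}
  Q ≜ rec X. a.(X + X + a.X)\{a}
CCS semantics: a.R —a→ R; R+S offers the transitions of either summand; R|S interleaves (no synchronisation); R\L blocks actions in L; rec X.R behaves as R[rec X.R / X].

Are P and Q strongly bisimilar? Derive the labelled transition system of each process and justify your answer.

LTS(P): 3 reachable states
  m0 = rec X. a.(X + X + a.X + b.0)\{a} | -a-> m1
  m1 = ((rec X. a.(X + X + a.X + b.0)\{a}) + (rec X. a.(X + X + a.X + b.0)\{a}) + a.(rec X. a.(X + X + a.X + b.0)\{a}) + b.0)\{a} | -b-> m2
  m2 = 0\{a} | (no moves)
LTS(Q): 2 reachable states
  n0 = rec X. a.(X + X + a.X)\{a} | -a-> n1
  n1 = ((rec X. a.(X + X + a.X)\{a}) + (rec X. a.(X + X + a.X)\{a}) + a.(rec X. a.(X + X + a.X)\{a}))\{a} | (no moves)
Bisimilarity quotient blocks:
  B0 = {m0}
  B1 = {m1}
  B2 = {m2, n1}
  B3 = {n0}
m0 ∈ B0, n0 ∈ B3 → different blocks

NO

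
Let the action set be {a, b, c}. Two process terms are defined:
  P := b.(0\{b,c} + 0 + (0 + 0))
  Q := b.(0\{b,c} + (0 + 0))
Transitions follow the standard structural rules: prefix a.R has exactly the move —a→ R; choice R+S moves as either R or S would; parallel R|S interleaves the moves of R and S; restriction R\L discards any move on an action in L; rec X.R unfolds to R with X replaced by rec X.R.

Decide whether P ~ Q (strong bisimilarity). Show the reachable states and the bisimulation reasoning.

P ~ Q

LTS(P): 2 reachable states
  u0 = b.(0\{b,c} + 0 + (0 + 0)) | —b→ u1
  u1 = 0\{b,c} + 0 + (0 + 0) | ·
LTS(Q): 2 reachable states
  v0 = b.(0\{b,c} + (0 + 0)) | —b→ v1
  v1 = 0\{b,c} + (0 + 0) | ·
Bisimilarity quotient blocks:
  B0 = {u0, v0}
  B1 = {u1, v1}
u0 ∈ B0, v0 ∈ B0 → same block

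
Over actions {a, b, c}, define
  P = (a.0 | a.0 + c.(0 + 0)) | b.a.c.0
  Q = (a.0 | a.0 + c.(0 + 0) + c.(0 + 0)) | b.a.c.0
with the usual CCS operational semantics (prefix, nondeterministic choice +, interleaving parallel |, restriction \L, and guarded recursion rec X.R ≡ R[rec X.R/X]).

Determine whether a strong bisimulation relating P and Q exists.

P ~ Q

P's transition system — 20 states:
  m0 = (a.0 | a.0 + c.(0 + 0)) | b.a.c.0 → -a-> m1, -a-> m2, -b-> m3, -c-> m4
  m1 = 0 | a.0 | b.a.c.0 → -a-> m5, -b-> m6
  m2 = a.0 | 0 | b.a.c.0 → -a-> m5, -b-> m7
  m3 = (a.0 | a.0 + c.(0 + 0)) | a.c.0 → -a-> m6, -a-> m7, -a-> m8, -c-> m9
  m4 = (0 + 0) | b.a.c.0 → -b-> m9
  m5 = 0 | 0 | b.a.c.0 → -b-> m10
  m6 = 0 | a.0 | a.c.0 → -a-> m10, -a-> m11
  m7 = a.0 | 0 | a.c.0 → -a-> m10, -a-> m12
  m8 = (a.0 | a.0 + c.(0 + 0)) | c.0 → -a-> m11, -a-> m12, -c-> m13, -c-> m14
  m9 = (0 + 0) | a.c.0 → -a-> m13
  m10 = 0 | 0 | a.c.0 → -a-> m15
  m11 = 0 | a.0 | c.0 → -a-> m15, -c-> m16
  m12 = a.0 | 0 | c.0 → -a-> m15, -c-> m17
  m13 = (0 + 0) | c.0 → -c-> m18
  m14 = (a.0 | a.0 + c.(0 + 0)) | 0 → -a-> m16, -a-> m17, -c-> m18
  m15 = 0 | 0 | c.0 → -c-> m19
  m16 = 0 | a.0 | 0 → -a-> m19
  m17 = a.0 | 0 | 0 → -a-> m19
  m18 = (0 + 0) | 0 → deadlocked
  m19 = 0 | 0 | 0 → deadlocked
Q's transition system — 20 states:
  n0 = (a.0 | a.0 + c.(0 + 0) + c.(0 + 0)) | b.a.c.0 → -a-> n1, -a-> n2, -b-> n3, -c-> n4
  n1 = 0 | a.0 | b.a.c.0 → -a-> n5, -b-> n6
  n2 = a.0 | 0 | b.a.c.0 → -a-> n5, -b-> n7
  n3 = (a.0 | a.0 + c.(0 + 0) + c.(0 + 0)) | a.c.0 → -a-> n6, -a-> n7, -a-> n8, -c-> n9
  n4 = (0 + 0) | b.a.c.0 → -b-> n9
  n5 = 0 | 0 | b.a.c.0 → -b-> n10
  n6 = 0 | a.0 | a.c.0 → -a-> n10, -a-> n11
  n7 = a.0 | 0 | a.c.0 → -a-> n10, -a-> n12
  n8 = (a.0 | a.0 + c.(0 + 0) + c.(0 + 0)) | c.0 → -a-> n11, -a-> n12, -c-> n13, -c-> n14
  n9 = (0 + 0) | a.c.0 → -a-> n13
  n10 = 0 | 0 | a.c.0 → -a-> n15
  n11 = 0 | a.0 | c.0 → -a-> n15, -c-> n16
  n12 = a.0 | 0 | c.0 → -a-> n15, -c-> n17
  n13 = (0 + 0) | c.0 → -c-> n18
  n14 = (a.0 | a.0 + c.(0 + 0) + c.(0 + 0)) | 0 → -a-> n16, -a-> n17, -c-> n18
  n15 = 0 | 0 | c.0 → -c-> n19
  n16 = 0 | a.0 | 0 → -a-> n19
  n17 = a.0 | 0 | 0 → -a-> n19
  n18 = (0 + 0) | 0 → deadlocked
  n19 = 0 | 0 | 0 → deadlocked
Bisimilarity quotient blocks:
  B0 = {m0, n0}
  B1 = {m3, n3}
  B2 = {m6, m7, n6, n7}
  B3 = {m10, m9, n10, n9}
  B4 = {m13, m15, n13, n15}
  B5 = {m18, m19, n18, n19}
  B6 = {m11, m12, n11, n12}
  B7 = {m16, m17, n16, n17}
  B8 = {m8, n8}
  B9 = {m14, n14}
  B10 = {m4, m5, n4, n5}
  B11 = {m1, m2, n1, n2}
m0 ∈ B0, n0 ∈ B0 → same block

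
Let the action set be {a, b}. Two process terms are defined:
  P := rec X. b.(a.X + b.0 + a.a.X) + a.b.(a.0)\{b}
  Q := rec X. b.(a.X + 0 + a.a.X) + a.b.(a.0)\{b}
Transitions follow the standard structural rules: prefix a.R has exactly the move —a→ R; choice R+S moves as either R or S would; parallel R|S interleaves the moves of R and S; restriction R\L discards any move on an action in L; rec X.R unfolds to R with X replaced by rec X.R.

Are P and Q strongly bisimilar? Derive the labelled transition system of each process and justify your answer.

LTS(P): 7 reachable states
  m0 = rec X. b.(a.X + b.0 + a.a.X) + a.b.(a.0)\{b} ⊢ —a→ m1, —b→ m2
  m1 = b.(a.0)\{b} ⊢ —b→ m3
  m2 = a.(rec X. b.(a.X + b.0 + a.a.X) + a.b.(a.0)\{b}) + b.0 + a.a.(rec X. b.(a.X + b.0 + a.a.X) + a.b.(a.0)\{b}) ⊢ —a→ m0, —a→ m4, —b→ m5
  m3 = (a.0)\{b} ⊢ —a→ m6
  m4 = a.(rec X. b.(a.X + b.0 + a.a.X) + a.b.(a.0)\{b}) ⊢ —a→ m0
  m5 = 0 ⊢ deadlocked
  m6 = 0\{b} ⊢ deadlocked
LTS(Q): 6 reachable states
  n0 = rec X. b.(a.X + 0 + a.a.X) + a.b.(a.0)\{b} ⊢ —a→ n1, —b→ n2
  n1 = b.(a.0)\{b} ⊢ —b→ n3
  n2 = a.(rec X. b.(a.X + 0 + a.a.X) + a.b.(a.0)\{b}) + 0 + a.a.(rec X. b.(a.X + 0 + a.a.X) + a.b.(a.0)\{b}) ⊢ —a→ n0, —a→ n4
  n3 = (a.0)\{b} ⊢ —a→ n5
  n4 = a.(rec X. b.(a.X + 0 + a.a.X) + a.b.(a.0)\{b}) ⊢ —a→ n0
  n5 = 0\{b} ⊢ deadlocked
Coarsest stable partition (strong bisimilarity classes):
  B0 = {m0}
  B1 = {m1, n1}
  B2 = {m3, n3}
  B3 = {m5, m6, n5}
  B4 = {m2}
  B5 = {m4}
  B6 = {n0}
  B7 = {n2}
  B8 = {n4}
m0 ∈ B0, n0 ∈ B6 → different blocks

not bisimilar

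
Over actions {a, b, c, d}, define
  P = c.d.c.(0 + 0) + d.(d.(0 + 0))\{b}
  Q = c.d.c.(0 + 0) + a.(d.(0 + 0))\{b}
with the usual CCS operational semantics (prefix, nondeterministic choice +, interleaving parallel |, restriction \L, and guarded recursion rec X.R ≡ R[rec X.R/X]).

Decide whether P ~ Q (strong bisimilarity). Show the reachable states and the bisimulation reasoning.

NO

P's transition system — 6 states:
  u0 = c.d.c.(0 + 0) + d.(d.(0 + 0))\{b} :: —c→ u1, —d→ u2
  u1 = d.c.(0 + 0) :: —d→ u3
  u2 = (d.(0 + 0))\{b} :: —d→ u4
  u3 = c.(0 + 0) :: —c→ u5
  u4 = (0 + 0)\{b} :: stopped
  u5 = 0 + 0 :: stopped
Q's transition system — 6 states:
  v0 = c.d.c.(0 + 0) + a.(d.(0 + 0))\{b} :: —a→ v1, —c→ v2
  v1 = (d.(0 + 0))\{b} :: —d→ v3
  v2 = d.c.(0 + 0) :: —d→ v4
  v3 = (0 + 0)\{b} :: stopped
  v4 = c.(0 + 0) :: —c→ v5
  v5 = 0 + 0 :: stopped
Bisimilarity quotient blocks:
  B0 = {u0}
  B1 = {u2, v1}
  B2 = {u4, u5, v3, v5}
  B3 = {u1, v2}
  B4 = {u3, v4}
  B5 = {v0}
u0 ∈ B0, v0 ∈ B5 → different blocks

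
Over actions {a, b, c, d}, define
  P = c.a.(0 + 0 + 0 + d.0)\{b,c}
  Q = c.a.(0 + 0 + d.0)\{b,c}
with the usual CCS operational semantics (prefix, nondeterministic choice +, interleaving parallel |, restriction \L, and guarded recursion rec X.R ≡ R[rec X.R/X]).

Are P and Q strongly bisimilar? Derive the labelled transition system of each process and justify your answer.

P ~ Q

LTS(P): 4 reachable states
  m0 = c.a.(0 + 0 + 0 + d.0)\{b,c} has moves ··c··> m1
  m1 = a.(0 + 0 + 0 + d.0)\{b,c} has moves ··a··> m2
  m2 = (0 + 0 + 0 + d.0)\{b,c} has moves ··d··> m3
  m3 = 0\{b,c} has moves stopped
LTS(Q): 4 reachable states
  n0 = c.a.(0 + 0 + d.0)\{b,c} has moves ··c··> n1
  n1 = a.(0 + 0 + d.0)\{b,c} has moves ··a··> n2
  n2 = (0 + 0 + d.0)\{b,c} has moves ··d··> n3
  n3 = 0\{b,c} has moves stopped
Partition-refinement fixed point:
  B0 = {m0, n0}
  B1 = {m1, n1}
  B2 = {m2, n2}
  B3 = {m3, n3}
m0 ∈ B0, n0 ∈ B0 → same block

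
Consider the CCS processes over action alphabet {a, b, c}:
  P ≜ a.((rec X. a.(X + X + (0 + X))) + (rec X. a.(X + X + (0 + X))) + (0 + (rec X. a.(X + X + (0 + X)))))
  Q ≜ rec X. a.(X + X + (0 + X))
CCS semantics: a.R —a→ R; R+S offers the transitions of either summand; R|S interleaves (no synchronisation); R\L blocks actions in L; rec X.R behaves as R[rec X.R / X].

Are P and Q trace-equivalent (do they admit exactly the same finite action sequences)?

Reachable graph of P (2 states):
  s0 = a.((rec X. a.(X + X + (0 + X))) + (rec X. a.(X + X + (0 + X))) + (0 + (rec X. a.(X + X + (0 + X))))) :: —a→ s1
  s1 = (rec X. a.(X + X + (0 + X))) + (rec X. a.(X + X + (0 + X))) + (0 + (rec X. a.(X + X + (0 + X)))) :: —a→ s1
Reachable graph of Q (2 states):
  t0 = rec X. a.(X + X + (0 + X)) :: —a→ t1
  t1 = (rec X. a.(X + X + (0 + X))) + (rec X. a.(X + X + (0 + X))) + (0 + (rec X. a.(X + X + (0 + X)))) :: —a→ t1
Bisimilarity quotient blocks:
  B0 = {s0, s1, t0, t1}
s0 ∈ B0, t0 ∈ B0 → same block
Bisimilar ⇒ trace-equivalent.

YES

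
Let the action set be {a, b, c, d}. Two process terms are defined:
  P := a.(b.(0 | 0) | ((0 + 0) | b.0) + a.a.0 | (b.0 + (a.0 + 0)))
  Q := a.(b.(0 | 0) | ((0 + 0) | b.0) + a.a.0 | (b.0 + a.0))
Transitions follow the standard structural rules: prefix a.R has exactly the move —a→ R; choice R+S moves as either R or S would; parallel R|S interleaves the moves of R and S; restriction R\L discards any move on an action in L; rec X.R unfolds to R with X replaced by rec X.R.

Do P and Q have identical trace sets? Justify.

Reachable graph of P (10 states):
  u0 = a.(b.(0 | 0) | ((0 + 0) | b.0) + a.a.0 | (b.0 + (a.0 + 0))) ⊢ ··a··> u1
  u1 = b.(0 | 0) | ((0 + 0) | b.0) + a.a.0 | (b.0 + (a.0 + 0)) ⊢ ··a··> u2, ··a··> u3, ··b··> u3, ··b··> u4, ··b··> u5
  u2 = a.0 | (b.0 + (a.0 + 0)) ⊢ ··a··> u6, ··a··> u7, ··b··> u7
  u3 = a.a.0 | 0 ⊢ ··a··> u7
  u4 = 0 | 0 | ((0 + 0) | b.0) ⊢ ··b··> u8
  u5 = b.(0 | 0) | ((0 + 0) | 0) ⊢ ··b··> u8
  u6 = 0 | (b.0 + (a.0 + 0)) ⊢ ··a··> u9, ··b··> u9
  u7 = a.0 | 0 ⊢ ··a··> u9
  u8 = 0 | 0 | ((0 + 0) | 0) ⊢ (no moves)
  u9 = 0 | 0 ⊢ (no moves)
Reachable graph of Q (10 states):
  v0 = a.(b.(0 | 0) | ((0 + 0) | b.0) + a.a.0 | (b.0 + a.0)) ⊢ ··a··> v1
  v1 = b.(0 | 0) | ((0 + 0) | b.0) + a.a.0 | (b.0 + a.0) ⊢ ··a··> v2, ··a··> v3, ··b··> v3, ··b··> v4, ··b··> v5
  v2 = a.0 | (b.0 + a.0) ⊢ ··a··> v6, ··a··> v7, ··b··> v7
  v3 = a.a.0 | 0 ⊢ ··a··> v7
  v4 = 0 | 0 | ((0 + 0) | b.0) ⊢ ··b··> v8
  v5 = b.(0 | 0) | ((0 + 0) | 0) ⊢ ··b··> v8
  v6 = 0 | (b.0 + a.0) ⊢ ··a··> v9, ··b··> v9
  v7 = a.0 | 0 ⊢ ··a··> v9
  v8 = 0 | 0 | ((0 + 0) | 0) ⊢ (no moves)
  v9 = 0 | 0 ⊢ (no moves)
Partition-refinement fixed point:
  B0 = {u0, v0}
  B1 = {u1, v1}
  B2 = {u3, v3}
  B3 = {u7, v7}
  B4 = {u8, u9, v8, v9}
  B5 = {u4, u5, v4, v5}
  B6 = {u2, v2}
  B7 = {u6, v6}
u0 ∈ B0, v0 ∈ B0 → same block
Bisimilar ⇒ trace-equivalent.

trace-equivalent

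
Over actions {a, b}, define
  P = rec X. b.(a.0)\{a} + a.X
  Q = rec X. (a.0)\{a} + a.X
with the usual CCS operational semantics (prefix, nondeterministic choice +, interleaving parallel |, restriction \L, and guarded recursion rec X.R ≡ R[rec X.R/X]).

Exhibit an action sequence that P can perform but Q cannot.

P's transition system — 2 states:
  p0 = rec X. b.(a.0)\{a} + a.X :: —a→ p0, —b→ p1
  p1 = (a.0)\{a} :: (no moves)
Q's transition system — 1 states:
  q0 = rec X. (a.0)\{a} + a.X :: —a→ q0
Executing b from P (initial set {p0}):
  step 1 (b): {p1}
  — P admits the full trace.
Executing b from Q (initial set {q0}):
  step 1 (b): ∅ (Q stuck)

b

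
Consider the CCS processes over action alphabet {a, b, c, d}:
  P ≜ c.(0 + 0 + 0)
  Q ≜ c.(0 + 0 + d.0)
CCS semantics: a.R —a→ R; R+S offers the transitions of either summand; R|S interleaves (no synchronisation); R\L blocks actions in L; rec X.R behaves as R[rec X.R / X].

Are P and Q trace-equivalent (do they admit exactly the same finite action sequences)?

Reachable graph of P (2 states):
  m0 = c.(0 + 0 + 0) has moves ··c··> m1
  m1 = 0 + 0 + 0 has moves deadlocked
Reachable graph of Q (3 states):
  n0 = c.(0 + 0 + d.0) has moves ··c··> n1
  n1 = 0 + 0 + d.0 has moves ··d··> n2
  n2 = 0 has moves deadlocked
Run σ = ⟨cd⟩ on Q: start {n0}
  [1] c ⇒ {n1}
  [2] d ⇒ {n2}
  Q completes σ.
Run σ = ⟨cd⟩ on P: start {m0}
  [1] c ⇒ {m1}
  [2] d ⇒ no successor for P

trace-distinct — witness ⟨cd⟩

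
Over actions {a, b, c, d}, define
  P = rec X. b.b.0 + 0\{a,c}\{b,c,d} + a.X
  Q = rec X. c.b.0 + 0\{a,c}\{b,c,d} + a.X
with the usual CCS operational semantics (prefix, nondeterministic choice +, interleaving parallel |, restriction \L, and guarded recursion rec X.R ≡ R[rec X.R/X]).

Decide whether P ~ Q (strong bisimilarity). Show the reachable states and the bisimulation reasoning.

not bisimilar

LTS(P): 3 reachable states
  p0 = rec X. b.b.0 + 0\{a,c}\{b,c,d} + a.X | --a--▸ p0, --b--▸ p1
  p1 = b.0 | --b--▸ p2
  p2 = 0 | (no moves)
LTS(Q): 3 reachable states
  q0 = rec X. c.b.0 + 0\{a,c}\{b,c,d} + a.X | --a--▸ q0, --c--▸ q1
  q1 = b.0 | --b--▸ q2
  q2 = 0 | (no moves)
Partition-refinement fixed point:
  B0 = {p0}
  B1 = {p1, q1}
  B2 = {p2, q2}
  B3 = {q0}
p0 ∈ B0, q0 ∈ B3 → different blocks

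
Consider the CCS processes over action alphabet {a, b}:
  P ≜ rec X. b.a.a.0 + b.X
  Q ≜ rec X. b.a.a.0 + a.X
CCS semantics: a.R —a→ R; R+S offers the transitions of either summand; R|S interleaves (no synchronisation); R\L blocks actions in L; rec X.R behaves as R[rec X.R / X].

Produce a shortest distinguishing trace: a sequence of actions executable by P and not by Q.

bb

P's transition system — 4 states:
  p0 = rec X. b.a.a.0 + b.X has moves ··b··> p0, ··b··> p1
  p1 = a.a.0 has moves ··a··> p2
  p2 = a.0 has moves ··a··> p3
  p3 = 0 has moves (no moves)
Q's transition system — 4 states:
  q0 = rec X. b.a.a.0 + a.X has moves ··a··> q0, ··b··> q1
  q1 = a.a.0 has moves ··a··> q2
  q2 = a.0 has moves ··a··> q3
  q3 = 0 has moves (no moves)
Run σ = ⟨bb⟩ on P: start {p0}
  [1] b ⇒ {p0, p1}
  [2] b ⇒ {p0, p1}
  P completes σ.
Run σ = ⟨bb⟩ on Q: start {q0}
  [1] b ⇒ {q1}
  [2] b ⇒ no successor for Q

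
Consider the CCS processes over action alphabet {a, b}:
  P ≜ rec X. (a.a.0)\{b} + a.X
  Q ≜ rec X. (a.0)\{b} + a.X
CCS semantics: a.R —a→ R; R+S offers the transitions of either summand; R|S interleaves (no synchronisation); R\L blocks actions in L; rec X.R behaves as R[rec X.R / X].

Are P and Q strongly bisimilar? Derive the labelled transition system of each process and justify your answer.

LTS(P): 3 reachable states
  u0 = rec X. (a.a.0)\{b} + a.X has moves --a--▸ u0, --a--▸ u1
  u1 = (a.0)\{b} has moves --a--▸ u2
  u2 = 0\{b} has moves ∅
LTS(Q): 2 reachable states
  v0 = rec X. (a.0)\{b} + a.X has moves --a--▸ v0, --a--▸ v1
  v1 = 0\{b} has moves ∅
Partition-refinement fixed point:
  B0 = {u0}
  B1 = {u1}
  B2 = {u2, v1}
  B3 = {v0}
u0 ∈ B0, v0 ∈ B3 → different blocks

not bisimilar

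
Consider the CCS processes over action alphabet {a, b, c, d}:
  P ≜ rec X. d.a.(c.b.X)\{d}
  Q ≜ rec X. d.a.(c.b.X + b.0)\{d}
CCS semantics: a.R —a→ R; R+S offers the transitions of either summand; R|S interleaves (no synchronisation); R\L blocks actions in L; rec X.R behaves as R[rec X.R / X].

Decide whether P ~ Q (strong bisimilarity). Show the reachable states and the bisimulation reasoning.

P ≁ Q

P's transition system — 5 states:
  u0 = rec X. d.a.(c.b.X)\{d} ⊢ =d=> u1
  u1 = a.(c.b.(rec X. d.a.(c.b.X)\{d}))\{d} ⊢ =a=> u2
  u2 = (c.b.(rec X. d.a.(c.b.X)\{d}))\{d} ⊢ =c=> u3
  u3 = (b.(rec X. d.a.(c.b.X)\{d}))\{d} ⊢ =b=> u4
  u4 = (rec X. d.a.(c.b.X)\{d})\{d} ⊢ ·
Q's transition system — 6 states:
  v0 = rec X. d.a.(c.b.X + b.0)\{d} ⊢ =d=> v1
  v1 = a.(c.b.(rec X. d.a.(c.b.X + b.0)\{d}) + b.0)\{d} ⊢ =a=> v2
  v2 = (c.b.(rec X. d.a.(c.b.X + b.0)\{d}) + b.0)\{d} ⊢ =b=> v3, =c=> v4
  v3 = 0\{d} ⊢ ·
  v4 = (b.(rec X. d.a.(c.b.X + b.0)\{d}))\{d} ⊢ =b=> v5
  v5 = (rec X. d.a.(c.b.X + b.0)\{d})\{d} ⊢ ·
Coarsest stable partition (strong bisimilarity classes):
  B0 = {u0}
  B1 = {u1}
  B2 = {u2}
  B3 = {u3, v4}
  B4 = {u4, v3, v5}
  B5 = {v0}
  B6 = {v1}
  B7 = {v2}
u0 ∈ B0, v0 ∈ B5 → different blocks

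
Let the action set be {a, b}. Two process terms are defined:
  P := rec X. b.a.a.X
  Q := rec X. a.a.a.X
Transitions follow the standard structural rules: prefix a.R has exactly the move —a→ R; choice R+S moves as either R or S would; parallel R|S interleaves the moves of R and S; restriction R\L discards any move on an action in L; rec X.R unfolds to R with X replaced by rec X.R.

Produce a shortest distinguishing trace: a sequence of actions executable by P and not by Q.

b

LTS(P): 3 reachable states
  m0 = rec X. b.a.a.X ⊢ =b=> m1
  m1 = a.a.(rec X. b.a.a.X) ⊢ =a=> m2
  m2 = a.(rec X. b.a.a.X) ⊢ =a=> m0
LTS(Q): 3 reachable states
  n0 = rec X. a.a.a.X ⊢ =a=> n1
  n1 = a.a.(rec X. a.a.a.X) ⊢ =a=> n2
  n2 = a.(rec X. a.a.a.X) ⊢ =a=> n0
Executing b from P (initial set {m0}):
  after b @ step 1: {m1}
  ✓ P
Executing b from Q (initial set {n0}):
  after b @ step 1: no successor for Q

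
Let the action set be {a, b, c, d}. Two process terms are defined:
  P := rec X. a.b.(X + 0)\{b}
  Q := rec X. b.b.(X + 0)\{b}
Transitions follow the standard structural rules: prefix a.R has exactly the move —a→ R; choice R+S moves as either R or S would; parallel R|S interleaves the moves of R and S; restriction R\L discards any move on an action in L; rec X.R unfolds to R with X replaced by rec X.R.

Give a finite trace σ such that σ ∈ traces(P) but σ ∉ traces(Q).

Reachable graph of P (4 states):
  p0 = rec X. a.b.(X + 0)\{b} | ··a··> p1
  p1 = b.((rec X. a.b.(X + 0)\{b}) + 0)\{b} | ··b··> p2
  p2 = ((rec X. a.b.(X + 0)\{b}) + 0)\{b} | ··a··> p3
  p3 = (b.((rec X. a.b.(X + 0)\{b}) + 0)\{b})\{b} | (no moves)
Reachable graph of Q (3 states):
  q0 = rec X. b.b.(X + 0)\{b} | ··b··> q1
  q1 = b.((rec X. b.b.(X + 0)\{b}) + 0)\{b} | ··b··> q2
  q2 = ((rec X. b.b.(X + 0)\{b}) + 0)\{b} | (no moves)
Executing a from P (initial set {p0}):
  after a @ step 1: {p1}
  P completes σ.
Executing a from Q (initial set {q0}):
  after a @ step 1: no successor for Q

a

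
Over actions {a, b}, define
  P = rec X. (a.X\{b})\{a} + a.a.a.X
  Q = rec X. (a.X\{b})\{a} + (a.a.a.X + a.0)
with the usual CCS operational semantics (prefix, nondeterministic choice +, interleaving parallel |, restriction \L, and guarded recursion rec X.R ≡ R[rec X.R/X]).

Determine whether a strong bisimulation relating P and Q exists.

not bisimilar

LTS(P): 3 reachable states
  u0 = rec X. (a.X\{b})\{a} + a.a.a.X :: ··a··> u1
  u1 = a.a.(rec X. (a.X\{b})\{a} + a.a.a.X) :: ··a··> u2
  u2 = a.(rec X. (a.X\{b})\{a} + a.a.a.X) :: ··a··> u0
LTS(Q): 4 reachable states
  v0 = rec X. (a.X\{b})\{a} + (a.a.a.X + a.0) :: ··a··> v1, ··a··> v2
  v1 = 0 :: (no moves)
  v2 = a.a.(rec X. (a.X\{b})\{a} + (a.a.a.X + a.0)) :: ··a··> v3
  v3 = a.(rec X. (a.X\{b})\{a} + (a.a.a.X + a.0)) :: ··a··> v0
Partition-refinement fixed point:
  B0 = {u0, u1, u2}
  B1 = {v0}
  B2 = {v1}
  B3 = {v2}
  B4 = {v3}
u0 ∈ B0, v0 ∈ B1 → different blocks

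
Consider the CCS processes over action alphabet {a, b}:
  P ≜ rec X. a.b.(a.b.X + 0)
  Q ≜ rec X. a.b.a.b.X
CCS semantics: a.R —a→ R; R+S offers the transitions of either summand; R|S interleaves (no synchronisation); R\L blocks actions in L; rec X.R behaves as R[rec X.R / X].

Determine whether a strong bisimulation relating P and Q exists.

P's transition system — 4 states:
  m0 = rec X. a.b.(a.b.X + 0) → =a=> m1
  m1 = b.(a.b.(rec X. a.b.(a.b.X + 0)) + 0) → =b=> m2
  m2 = a.b.(rec X. a.b.(a.b.X + 0)) + 0 → =a=> m3
  m3 = b.(rec X. a.b.(a.b.X + 0)) → =b=> m0
Q's transition system — 4 states:
  n0 = rec X. a.b.a.b.X → =a=> n1
  n1 = b.a.b.(rec X. a.b.a.b.X) → =b=> n2
  n2 = a.b.(rec X. a.b.a.b.X) → =a=> n3
  n3 = b.(rec X. a.b.a.b.X) → =b=> n0
Partition-refinement fixed point:
  B0 = {m0, m2, n0, n2}
  B1 = {m1, m3, n1, n3}
m0 ∈ B0, n0 ∈ B0 → same block

P ~ Q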